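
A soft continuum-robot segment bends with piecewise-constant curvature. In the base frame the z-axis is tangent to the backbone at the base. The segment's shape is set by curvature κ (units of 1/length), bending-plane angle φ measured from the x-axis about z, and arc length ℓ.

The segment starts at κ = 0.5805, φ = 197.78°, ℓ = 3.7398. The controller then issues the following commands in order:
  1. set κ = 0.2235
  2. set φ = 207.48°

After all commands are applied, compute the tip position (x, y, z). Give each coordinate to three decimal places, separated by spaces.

-1.308 -0.680 3.319

initial: κ=0.5805, φ=197.78°, ℓ=3.7398
cmd 1: set κ=0.2235 → (κ,φ,ℓ)=(0.2235,197.78°,3.7398) → tip=(-1.4036,-0.4501,3.3193)
cmd 2: set φ=207.48° → (κ,φ,ℓ)=(0.2235,207.48°,3.7398) → tip=(-1.3077,-0.6802,3.3193)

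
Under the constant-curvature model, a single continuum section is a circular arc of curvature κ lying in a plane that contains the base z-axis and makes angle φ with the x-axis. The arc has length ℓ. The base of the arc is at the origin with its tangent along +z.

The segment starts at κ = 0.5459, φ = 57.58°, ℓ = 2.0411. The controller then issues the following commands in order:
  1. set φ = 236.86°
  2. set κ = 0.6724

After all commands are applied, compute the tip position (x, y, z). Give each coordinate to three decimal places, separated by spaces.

-0.653 -1.000 1.458

initial: κ=0.5459, φ=57.58°, ℓ=2.0411
cmd 1: set φ=236.86° → (κ,φ,ℓ)=(0.5459,236.86°,2.0411) → tip=(-0.5599,-0.8576,1.6442)
cmd 2: set κ=0.6724 → (κ,φ,ℓ)=(0.6724,236.86°,2.0411) → tip=(-0.6528,-0.9999,1.4580)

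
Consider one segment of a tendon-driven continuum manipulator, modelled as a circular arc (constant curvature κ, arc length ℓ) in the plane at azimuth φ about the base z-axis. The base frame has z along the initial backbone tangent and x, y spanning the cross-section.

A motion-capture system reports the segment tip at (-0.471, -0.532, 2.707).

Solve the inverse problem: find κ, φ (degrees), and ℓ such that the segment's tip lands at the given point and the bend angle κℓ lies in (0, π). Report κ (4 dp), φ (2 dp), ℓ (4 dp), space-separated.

0.1814 228.48 2.8297

ρ = √(x²+y²) = √(-0.471² + -0.532²) = 0.71054
φ = atan2(y, x) mod 360° = atan2(-0.532, -0.471) = 228.4803°
|p|² = ρ² + z² = 0.71054² + 2.707² = 7.83271
κ = 2ρ / |p|² = 2×0.71054 / 7.83271 = 0.18143
θ = 2·atan2(ρ, z) = 2·atan2(0.71054, 2.707) = 0.51338 rad
ℓ = θ/κ = 0.51338/0.18143 = 2.82967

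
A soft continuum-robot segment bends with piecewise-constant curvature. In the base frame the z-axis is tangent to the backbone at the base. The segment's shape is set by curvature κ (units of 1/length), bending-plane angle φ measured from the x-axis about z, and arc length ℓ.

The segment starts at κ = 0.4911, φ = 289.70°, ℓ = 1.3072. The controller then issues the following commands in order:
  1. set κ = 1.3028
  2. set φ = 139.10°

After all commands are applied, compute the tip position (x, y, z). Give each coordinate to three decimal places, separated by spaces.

-0.657 0.569 0.761

initial: κ=0.4911, φ=289.70°, ℓ=1.3072
cmd 1: set κ=1.3028 → (κ,φ,ℓ)=(1.3028,289.70°,1.3072) → tip=(0.2929,-0.8179,0.7609)
cmd 2: set φ=139.10° → (κ,φ,ℓ)=(1.3028,139.10°,1.3072) → tip=(-0.6567,0.5688,0.7609)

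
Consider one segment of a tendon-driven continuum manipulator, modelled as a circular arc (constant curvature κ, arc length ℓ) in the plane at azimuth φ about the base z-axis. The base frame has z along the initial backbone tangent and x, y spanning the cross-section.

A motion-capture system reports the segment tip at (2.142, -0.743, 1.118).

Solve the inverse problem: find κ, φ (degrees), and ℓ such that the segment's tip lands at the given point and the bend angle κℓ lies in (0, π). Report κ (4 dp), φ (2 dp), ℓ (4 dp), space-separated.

0.7096 340.87 3.1361

ρ = √(x²+y²) = √(2.142² + -0.743²) = 2.26720
φ = atan2(y, x) mod 360° = atan2(-0.743, 2.142) = 340.8698°
|p|² = ρ² + z² = 2.26720² + 1.118² = 6.39014
κ = 2ρ / |p|² = 2×2.26720 / 6.39014 = 0.70959
θ = 2·atan2(ρ, z) = 2·atan2(2.26720, 1.118) = 2.22534 rad
ℓ = θ/κ = 2.22534/0.70959 = 3.13607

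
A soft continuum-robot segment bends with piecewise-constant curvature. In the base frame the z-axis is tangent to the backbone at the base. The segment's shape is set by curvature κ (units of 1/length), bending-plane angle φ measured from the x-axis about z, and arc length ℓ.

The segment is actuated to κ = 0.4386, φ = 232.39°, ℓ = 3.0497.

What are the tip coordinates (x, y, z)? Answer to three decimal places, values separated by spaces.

-1.070 -1.389 2.218

θ = κ·ℓ = 0.4386 × 3.0497 = 1.33760 rad
ρ = (1 − cos θ)/κ = (1 − 0.23109)/0.4386 = 1.75310
z = sin θ / κ = 0.97293/0.4386 = 2.21827
x = ρ cos φ = 1.75310 × cos(232.39°) = -1.06989
y = ρ sin φ = 1.75310 × sin(232.39°) = -1.38878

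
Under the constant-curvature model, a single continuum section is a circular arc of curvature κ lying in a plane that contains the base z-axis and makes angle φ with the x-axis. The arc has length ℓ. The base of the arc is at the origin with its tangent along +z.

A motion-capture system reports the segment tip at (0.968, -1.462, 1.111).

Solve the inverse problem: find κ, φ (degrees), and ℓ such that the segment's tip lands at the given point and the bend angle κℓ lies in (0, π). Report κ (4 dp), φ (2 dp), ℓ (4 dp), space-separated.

ρ = √(x²+y²) = √(0.968² + -1.462²) = 1.75342
φ = atan2(y, x) mod 360° = atan2(-1.462, 0.968) = 303.5088°
|p|² = ρ² + z² = 1.75342² + 1.111² = 4.30879
κ = 2ρ / |p|² = 2×1.75342 / 4.30879 = 0.81388
θ = 2·atan2(ρ, z) = 2·atan2(1.75342, 1.111) = 2.01204 rad
ℓ = θ/κ = 2.01204/0.81388 = 2.47217

0.8139 303.51 2.4722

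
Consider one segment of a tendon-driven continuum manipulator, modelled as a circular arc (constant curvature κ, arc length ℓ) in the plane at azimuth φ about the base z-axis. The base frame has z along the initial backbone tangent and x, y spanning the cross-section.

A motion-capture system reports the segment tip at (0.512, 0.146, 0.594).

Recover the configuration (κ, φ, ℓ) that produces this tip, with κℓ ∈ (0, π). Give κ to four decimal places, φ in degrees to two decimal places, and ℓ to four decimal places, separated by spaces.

ρ = √(x²+y²) = √(0.512² + 0.146²) = 0.53241
φ = atan2(y, x) mod 360° = atan2(0.146, 0.512) = 15.9158°
|p|² = ρ² + z² = 0.53241² + 0.594² = 0.63630
κ = 2ρ / |p|² = 2×0.53241 / 0.63630 = 1.67347
θ = 2·atan2(ρ, z) = 2·atan2(0.53241, 0.594) = 1.46155 rad
ℓ = θ/κ = 1.46155/1.67347 = 0.87337

1.6735 15.92 0.8734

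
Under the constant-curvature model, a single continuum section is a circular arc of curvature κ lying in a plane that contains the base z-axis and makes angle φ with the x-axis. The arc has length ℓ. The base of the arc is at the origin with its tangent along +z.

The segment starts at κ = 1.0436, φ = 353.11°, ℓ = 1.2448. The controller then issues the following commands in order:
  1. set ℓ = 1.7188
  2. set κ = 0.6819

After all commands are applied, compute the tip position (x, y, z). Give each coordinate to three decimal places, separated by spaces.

0.891 -0.108 1.351

initial: κ=1.0436, φ=353.11°, ℓ=1.2448
cmd 1: set ℓ=1.7188 → (κ,φ,ℓ)=(1.0436,353.11°,1.7188) → tip=(1.1616,-0.1404,0.9345)
cmd 2: set κ=0.6819 → (κ,φ,ℓ)=(0.6819,353.11°,1.7188) → tip=(0.8906,-0.1076,1.3514)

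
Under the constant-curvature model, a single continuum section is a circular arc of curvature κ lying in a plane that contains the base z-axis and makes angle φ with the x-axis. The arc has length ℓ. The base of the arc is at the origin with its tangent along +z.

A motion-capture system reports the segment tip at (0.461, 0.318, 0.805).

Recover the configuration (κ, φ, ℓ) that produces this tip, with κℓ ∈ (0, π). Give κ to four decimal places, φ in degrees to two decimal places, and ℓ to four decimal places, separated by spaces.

1.1647 34.60 1.0437

ρ = √(x²+y²) = √(0.461² + 0.318²) = 0.56004
φ = atan2(y, x) mod 360° = atan2(0.318, 0.461) = 34.5981°
|p|² = ρ² + z² = 0.56004² + 0.805² = 0.96167
κ = 2ρ / |p|² = 2×0.56004 / 0.96167 = 1.16472
θ = 2·atan2(ρ, z) = 2·atan2(0.56004, 0.805) = 1.21567 rad
ℓ = θ/κ = 1.21567/1.16472 = 1.04374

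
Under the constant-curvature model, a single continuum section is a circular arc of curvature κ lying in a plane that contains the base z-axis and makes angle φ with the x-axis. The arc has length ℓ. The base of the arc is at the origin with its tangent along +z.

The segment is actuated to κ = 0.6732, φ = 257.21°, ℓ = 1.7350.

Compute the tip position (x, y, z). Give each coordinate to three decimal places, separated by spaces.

-0.200 -0.881 1.367

θ = κ·ℓ = 0.6732 × 1.7350 = 1.16800 rad
ρ = (1 − cos θ)/κ = (1 − 0.39199)/0.6732 = 0.90316
z = sin θ / κ = 0.91997/0.6732 = 1.36656
x = ρ cos φ = 0.90316 × cos(257.21°) = -0.19994
y = ρ sin φ = 0.90316 × sin(257.21°) = -0.88075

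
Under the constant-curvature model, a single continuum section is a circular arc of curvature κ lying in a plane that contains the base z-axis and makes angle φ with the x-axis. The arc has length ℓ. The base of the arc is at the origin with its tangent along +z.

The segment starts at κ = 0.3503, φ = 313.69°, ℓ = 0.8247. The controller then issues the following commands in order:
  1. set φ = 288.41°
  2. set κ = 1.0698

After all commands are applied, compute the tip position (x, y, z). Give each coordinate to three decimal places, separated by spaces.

initial: κ=0.3503, φ=313.69°, ℓ=0.8247
cmd 1: set φ=288.41° → (κ,φ,ℓ)=(0.3503,288.41°,0.8247) → tip=(0.0374,-0.1122,0.8133)
cmd 2: set κ=1.0698 → (κ,φ,ℓ)=(1.0698,288.41°,0.8247) → tip=(0.1076,-0.3234,0.7218)

0.108 -0.323 0.722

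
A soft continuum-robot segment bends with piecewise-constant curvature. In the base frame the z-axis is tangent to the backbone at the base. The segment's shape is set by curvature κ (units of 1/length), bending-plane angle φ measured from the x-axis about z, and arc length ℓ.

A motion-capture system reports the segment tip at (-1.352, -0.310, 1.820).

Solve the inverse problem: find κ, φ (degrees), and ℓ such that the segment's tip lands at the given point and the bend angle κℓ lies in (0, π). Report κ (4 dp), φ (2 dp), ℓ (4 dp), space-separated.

0.5298 192.91 2.4584

ρ = √(x²+y²) = √(-1.352² + -0.310²) = 1.38708
φ = atan2(y, x) mod 360° = atan2(-0.310, -1.352) = 192.9141°
|p|² = ρ² + z² = 1.38708² + 1.820² = 5.23640
κ = 2ρ / |p|² = 2×1.38708 / 5.23640 = 0.52979
θ = 2·atan2(ρ, z) = 2·atan2(1.38708, 1.820) = 1.30244 rad
ℓ = θ/κ = 1.30244/0.52979 = 2.45844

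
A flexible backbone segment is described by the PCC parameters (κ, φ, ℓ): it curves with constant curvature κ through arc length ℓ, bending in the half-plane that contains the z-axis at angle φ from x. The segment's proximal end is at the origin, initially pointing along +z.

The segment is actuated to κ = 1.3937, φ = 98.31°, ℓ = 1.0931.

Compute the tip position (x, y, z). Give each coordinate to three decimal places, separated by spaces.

-0.099 0.676 0.717

θ = κ·ℓ = 1.3937 × 1.0931 = 1.52345 rad
ρ = (1 − cos θ)/κ = (1 − 0.04733)/1.3937 = 0.68356
z = sin θ / κ = 0.99888/1.3937 = 0.71671
x = ρ cos φ = 0.68356 × cos(98.31°) = -0.09879
y = ρ sin φ = 0.68356 × sin(98.31°) = 0.67638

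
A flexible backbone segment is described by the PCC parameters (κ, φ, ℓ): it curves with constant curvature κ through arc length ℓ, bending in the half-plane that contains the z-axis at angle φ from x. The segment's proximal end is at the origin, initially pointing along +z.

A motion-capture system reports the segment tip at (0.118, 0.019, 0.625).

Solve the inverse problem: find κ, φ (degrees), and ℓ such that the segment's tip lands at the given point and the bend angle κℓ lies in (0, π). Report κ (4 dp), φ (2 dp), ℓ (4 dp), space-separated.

0.5904 9.15 0.6401

ρ = √(x²+y²) = √(0.118² + 0.019²) = 0.11952
φ = atan2(y, x) mod 360° = atan2(0.019, 0.118) = 9.1471°
|p|² = ρ² + z² = 0.11952² + 0.625² = 0.40491
κ = 2ρ / |p|² = 2×0.11952 / 0.40491 = 0.59035
θ = 2·atan2(ρ, z) = 2·atan2(0.11952, 0.625) = 0.37790 rad
ℓ = θ/κ = 0.37790/0.59035 = 0.64013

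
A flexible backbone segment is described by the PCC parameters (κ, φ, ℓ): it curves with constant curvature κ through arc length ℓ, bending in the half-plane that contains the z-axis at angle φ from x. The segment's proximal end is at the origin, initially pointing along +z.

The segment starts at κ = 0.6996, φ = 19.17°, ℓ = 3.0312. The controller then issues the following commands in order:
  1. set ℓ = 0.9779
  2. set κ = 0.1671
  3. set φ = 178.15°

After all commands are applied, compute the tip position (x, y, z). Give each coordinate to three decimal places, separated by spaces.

-0.080 0.003 0.974

initial: κ=0.6996, φ=19.17°, ℓ=3.0312
cmd 1: set ℓ=0.9779 → (κ,φ,ℓ)=(0.6996,19.17°,0.9779) → tip=(0.3038,0.1056,0.9034)
cmd 2: set κ=0.1671 → (κ,φ,ℓ)=(0.1671,19.17°,0.9779) → tip=(0.0753,0.0262,0.9736)
cmd 3: set φ=178.15° → (κ,φ,ℓ)=(0.1671,178.15°,0.9779) → tip=(-0.0797,0.0026,0.9736)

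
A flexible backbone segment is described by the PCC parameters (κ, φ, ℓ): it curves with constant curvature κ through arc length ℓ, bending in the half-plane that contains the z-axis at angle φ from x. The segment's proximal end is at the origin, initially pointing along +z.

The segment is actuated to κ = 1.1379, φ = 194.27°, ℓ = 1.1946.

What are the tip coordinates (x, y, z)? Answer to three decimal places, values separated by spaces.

θ = κ·ℓ = 1.1379 × 1.1946 = 1.35934 rad
ρ = (1 − cos θ)/κ = (1 − 0.20989)/1.1379 = 0.69436
z = sin θ / κ = 0.97773/1.1379 = 0.85924
x = ρ cos φ = 0.69436 × cos(194.27°) = -0.67293
y = ρ sin φ = 0.69436 × sin(194.27°) = -0.17115

-0.673 -0.171 0.859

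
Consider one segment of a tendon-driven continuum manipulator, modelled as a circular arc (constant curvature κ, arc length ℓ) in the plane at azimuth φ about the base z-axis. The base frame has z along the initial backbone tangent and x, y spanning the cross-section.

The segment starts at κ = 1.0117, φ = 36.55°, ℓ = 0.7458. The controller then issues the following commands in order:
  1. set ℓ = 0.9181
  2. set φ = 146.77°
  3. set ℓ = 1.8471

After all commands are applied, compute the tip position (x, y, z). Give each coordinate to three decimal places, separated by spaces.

initial: κ=1.0117, φ=36.55°, ℓ=0.7458
cmd 1: set ℓ=0.9181 → (κ,φ,ℓ)=(1.0117,36.55°,0.9181) → tip=(0.3186,0.2362,0.7917)
cmd 2: set φ=146.77° → (κ,φ,ℓ)=(1.0117,146.77°,0.9181) → tip=(-0.3317,0.2173,0.7917)
cmd 3: set ℓ=1.8471 → (κ,φ,ℓ)=(1.0117,146.77°,1.8471) → tip=(-1.0695,0.7007,0.9449)

-1.069 0.701 0.945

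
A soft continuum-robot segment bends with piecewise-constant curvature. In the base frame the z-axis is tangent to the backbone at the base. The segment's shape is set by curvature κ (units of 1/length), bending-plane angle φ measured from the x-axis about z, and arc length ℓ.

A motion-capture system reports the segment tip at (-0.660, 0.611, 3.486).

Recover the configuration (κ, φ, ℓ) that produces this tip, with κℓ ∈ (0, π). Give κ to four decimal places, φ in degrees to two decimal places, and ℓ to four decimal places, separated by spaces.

ρ = √(x²+y²) = √(-0.660² + 0.611²) = 0.89940
φ = atan2(y, x) mod 360° = atan2(0.611, -0.660) = 137.2078°
|p|² = ρ² + z² = 0.89940² + 3.486² = 12.96112
κ = 2ρ / |p|² = 2×0.89940 / 12.96112 = 0.13878
θ = 2·atan2(ρ, z) = 2·atan2(0.89940, 3.486) = 0.50499 rad
ℓ = θ/κ = 0.50499/0.13878 = 3.63870

0.1388 137.21 3.6387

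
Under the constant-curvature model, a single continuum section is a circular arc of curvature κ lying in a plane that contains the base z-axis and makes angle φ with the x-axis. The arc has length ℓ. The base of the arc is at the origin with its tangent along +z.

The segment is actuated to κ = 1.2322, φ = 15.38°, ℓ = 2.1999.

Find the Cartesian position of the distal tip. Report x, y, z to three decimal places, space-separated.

θ = κ·ℓ = 1.2322 × 2.1999 = 2.71072 rad
ρ = (1 − cos θ)/κ = (1 − -0.90860)/1.2322 = 1.54894
z = sin θ / κ = 0.41767/1.2322 = 0.33896
x = ρ cos φ = 1.54894 × cos(15.38°) = 1.49347
y = ρ sin φ = 1.54894 × sin(15.38°) = 0.41081

1.493 0.411 0.339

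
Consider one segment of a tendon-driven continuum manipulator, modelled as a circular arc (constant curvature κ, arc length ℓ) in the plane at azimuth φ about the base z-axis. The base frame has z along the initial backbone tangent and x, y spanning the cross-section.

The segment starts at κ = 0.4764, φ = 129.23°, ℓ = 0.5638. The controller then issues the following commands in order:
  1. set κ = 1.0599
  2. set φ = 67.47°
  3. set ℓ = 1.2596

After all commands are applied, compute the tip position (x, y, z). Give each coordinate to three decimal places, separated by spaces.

0.277 0.668 0.917

initial: κ=0.4764, φ=129.23°, ℓ=0.5638
cmd 1: set κ=1.0599 → (κ,φ,ℓ)=(1.0599,129.23°,0.5638) → tip=(-0.1034,0.1267,0.5308)
cmd 2: set φ=67.47° → (κ,φ,ℓ)=(1.0599,67.47°,0.5638) → tip=(0.0626,0.1510,0.5308)
cmd 3: set ℓ=1.2596 → (κ,φ,ℓ)=(1.0599,67.47°,1.2596) → tip=(0.2771,0.6679,0.9174)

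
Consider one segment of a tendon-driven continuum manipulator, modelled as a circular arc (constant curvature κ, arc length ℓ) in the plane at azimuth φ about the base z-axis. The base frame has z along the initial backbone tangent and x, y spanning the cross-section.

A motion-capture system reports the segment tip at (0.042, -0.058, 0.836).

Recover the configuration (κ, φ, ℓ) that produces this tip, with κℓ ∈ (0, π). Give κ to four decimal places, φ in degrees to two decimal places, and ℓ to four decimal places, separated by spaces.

0.2034 305.91 0.8401

ρ = √(x²+y²) = √(0.042² + -0.058²) = 0.07161
φ = atan2(y, x) mod 360° = atan2(-0.058, 0.042) = 305.9097°
|p|² = ρ² + z² = 0.07161² + 0.836² = 0.70402
κ = 2ρ / |p|² = 2×0.07161 / 0.70402 = 0.20343
θ = 2·atan2(ρ, z) = 2·atan2(0.07161, 0.836) = 0.17090 rad
ℓ = θ/κ = 0.17090/0.20343 = 0.84008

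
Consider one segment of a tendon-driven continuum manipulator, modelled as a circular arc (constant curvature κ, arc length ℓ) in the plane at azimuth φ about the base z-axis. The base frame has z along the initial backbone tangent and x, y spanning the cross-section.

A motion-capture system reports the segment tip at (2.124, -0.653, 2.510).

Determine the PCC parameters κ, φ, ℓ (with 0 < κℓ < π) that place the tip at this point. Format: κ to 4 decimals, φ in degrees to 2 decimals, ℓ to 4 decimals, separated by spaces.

ρ = √(x²+y²) = √(2.124² + -0.653²) = 2.22211
φ = atan2(y, x) mod 360° = atan2(-0.653, 2.124) = 342.9105°
|p|² = ρ² + z² = 2.22211² + 2.510² = 11.23788
κ = 2ρ / |p|² = 2×2.22211 / 11.23788 = 0.39547
θ = 2·atan2(ρ, z) = 2·atan2(2.22211, 2.510) = 1.44927 rad
ℓ = θ/κ = 1.44927/0.39547 = 3.66470

0.3955 342.91 3.6647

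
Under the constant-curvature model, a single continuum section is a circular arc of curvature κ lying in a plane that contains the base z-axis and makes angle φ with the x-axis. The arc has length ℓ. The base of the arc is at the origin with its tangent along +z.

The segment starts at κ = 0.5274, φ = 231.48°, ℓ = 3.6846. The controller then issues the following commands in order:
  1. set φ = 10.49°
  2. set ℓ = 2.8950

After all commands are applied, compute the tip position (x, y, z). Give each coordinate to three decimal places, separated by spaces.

initial: κ=0.5274, φ=231.48°, ℓ=3.6846
cmd 1: set φ=10.49° → (κ,φ,ℓ)=(0.5274,10.49°,3.6846) → tip=(2.5429,0.4708,1.7661)
cmd 2: set ℓ=2.8950 → (κ,φ,ℓ)=(0.5274,10.49°,2.8950) → tip=(1.7824,0.3300,1.8943)

1.782 0.330 1.894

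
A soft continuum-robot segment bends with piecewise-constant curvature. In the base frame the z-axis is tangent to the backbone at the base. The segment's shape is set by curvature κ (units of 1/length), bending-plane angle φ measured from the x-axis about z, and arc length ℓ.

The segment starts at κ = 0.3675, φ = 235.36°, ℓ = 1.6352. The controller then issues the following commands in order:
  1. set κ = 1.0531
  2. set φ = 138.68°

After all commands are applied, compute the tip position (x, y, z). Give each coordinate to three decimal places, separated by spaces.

-0.821 0.721 0.939

initial: κ=0.3675, φ=235.36°, ℓ=1.6352
cmd 1: set κ=1.0531 → (κ,φ,ℓ)=(1.0531,235.36°,1.6352) → tip=(-0.6211,-0.8990,0.9387)
cmd 2: set φ=138.68° → (κ,φ,ℓ)=(1.0531,138.68°,1.6352) → tip=(-0.8206,0.7214,0.9387)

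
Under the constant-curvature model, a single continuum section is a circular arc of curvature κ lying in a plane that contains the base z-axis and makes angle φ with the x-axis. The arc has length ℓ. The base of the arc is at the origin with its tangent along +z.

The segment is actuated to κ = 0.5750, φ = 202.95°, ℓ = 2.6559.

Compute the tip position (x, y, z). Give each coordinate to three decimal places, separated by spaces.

θ = κ·ℓ = 0.5750 × 2.6559 = 1.52714 rad
ρ = (1 − cos θ)/κ = (1 − 0.04364)/0.5750 = 1.66323
z = sin θ / κ = 0.99905/0.5750 = 1.73747
x = ρ cos φ = 1.66323 × cos(202.95°) = -1.53158
y = ρ sin φ = 1.66323 × sin(202.95°) = -0.64854

-1.532 -0.649 1.737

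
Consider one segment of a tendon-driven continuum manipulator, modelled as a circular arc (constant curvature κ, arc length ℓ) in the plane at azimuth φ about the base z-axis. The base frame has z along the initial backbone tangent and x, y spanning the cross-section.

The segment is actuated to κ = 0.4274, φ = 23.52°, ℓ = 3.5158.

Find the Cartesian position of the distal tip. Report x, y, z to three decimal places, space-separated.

1.999 0.870 2.334

θ = κ·ℓ = 0.4274 × 3.5158 = 1.50265 rad
ρ = (1 − cos θ)/κ = (1 − 0.06809)/0.4274 = 2.18041
z = sin θ / κ = 0.99768/0.4274 = 2.33430
x = ρ cos φ = 2.18041 × cos(23.52°) = 1.99927
y = ρ sin φ = 2.18041 × sin(23.52°) = 0.87014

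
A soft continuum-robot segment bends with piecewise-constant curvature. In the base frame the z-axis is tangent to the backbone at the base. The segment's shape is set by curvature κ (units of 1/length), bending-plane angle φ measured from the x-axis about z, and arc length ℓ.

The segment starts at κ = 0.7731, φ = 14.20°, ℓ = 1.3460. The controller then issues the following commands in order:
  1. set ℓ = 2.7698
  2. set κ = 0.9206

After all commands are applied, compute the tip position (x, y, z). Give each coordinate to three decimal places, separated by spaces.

1.927 0.488 0.606

initial: κ=0.7731, φ=14.20°, ℓ=1.3460
cmd 1: set ℓ=2.7698 → (κ,φ,ℓ)=(0.7731,14.20°,2.7698) → tip=(1.9312,0.4887,1.0886)
cmd 2: set κ=0.9206 → (κ,φ,ℓ)=(0.9206,14.20°,2.7698) → tip=(1.9271,0.4876,0.6059)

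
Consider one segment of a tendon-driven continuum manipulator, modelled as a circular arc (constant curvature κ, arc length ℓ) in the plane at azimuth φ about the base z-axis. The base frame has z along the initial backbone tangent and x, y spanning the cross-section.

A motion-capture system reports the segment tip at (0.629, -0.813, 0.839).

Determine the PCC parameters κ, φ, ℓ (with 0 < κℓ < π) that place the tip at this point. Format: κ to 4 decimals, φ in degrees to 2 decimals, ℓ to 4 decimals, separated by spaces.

1.1677 307.73 1.5179

ρ = √(x²+y²) = √(0.629² + -0.813²) = 1.02792
φ = atan2(y, x) mod 360° = atan2(-0.813, 0.629) = 307.7283°
|p|² = ρ² + z² = 1.02792² + 0.839² = 1.76053
κ = 2ρ / |p|² = 2×1.02792 / 1.76053 = 1.16773
θ = 2·atan2(ρ, z) = 2·atan2(1.02792, 0.839) = 1.77249 rad
ℓ = θ/κ = 1.77249/1.16773 = 1.51789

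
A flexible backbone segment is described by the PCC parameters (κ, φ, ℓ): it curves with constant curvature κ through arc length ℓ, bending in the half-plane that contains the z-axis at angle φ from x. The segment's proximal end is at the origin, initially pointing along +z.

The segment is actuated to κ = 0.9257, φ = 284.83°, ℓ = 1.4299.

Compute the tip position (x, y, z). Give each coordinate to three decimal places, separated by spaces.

θ = κ·ℓ = 0.9257 × 1.4299 = 1.32366 rad
ρ = (1 − cos θ)/κ = (1 − 0.24463)/0.9257 = 0.81600
z = sin θ / κ = 0.96962/0.9257 = 1.04744
x = ρ cos φ = 0.81600 × cos(284.83°) = 0.20886
y = ρ sin φ = 0.81600 × sin(284.83°) = -0.78882

0.209 -0.789 1.047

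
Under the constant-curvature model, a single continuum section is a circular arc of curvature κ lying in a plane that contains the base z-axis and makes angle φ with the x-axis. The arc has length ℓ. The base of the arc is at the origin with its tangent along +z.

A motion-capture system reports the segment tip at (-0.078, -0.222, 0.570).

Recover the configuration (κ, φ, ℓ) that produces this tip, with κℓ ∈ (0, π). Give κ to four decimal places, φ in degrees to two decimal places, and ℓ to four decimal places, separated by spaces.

ρ = √(x²+y²) = √(-0.078² + -0.222²) = 0.23530
φ = atan2(y, x) mod 360° = atan2(-0.222, -0.078) = 250.6410°
|p|² = ρ² + z² = 0.23530² + 0.570² = 0.38027
κ = 2ρ / |p|² = 2×0.23530 / 0.38027 = 1.23757
θ = 2·atan2(ρ, z) = 2·atan2(0.23530, 0.570) = 0.78301 rad
ℓ = θ/κ = 0.78301/1.23757 = 0.63270

1.2376 250.64 0.6327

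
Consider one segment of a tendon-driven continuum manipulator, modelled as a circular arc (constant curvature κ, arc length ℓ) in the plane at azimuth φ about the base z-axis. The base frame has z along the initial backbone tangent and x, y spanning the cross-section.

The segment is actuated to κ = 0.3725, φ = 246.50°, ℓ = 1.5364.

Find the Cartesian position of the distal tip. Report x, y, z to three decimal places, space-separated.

-0.171 -0.392 1.454

θ = κ·ℓ = 0.3725 × 1.5364 = 0.57231 rad
ρ = (1 − cos θ)/κ = (1 − 0.84065)/0.3725 = 0.42778
z = sin θ / κ = 0.54157/0.3725 = 1.45389
x = ρ cos φ = 0.42778 × cos(246.50°) = -0.17058
y = ρ sin φ = 0.42778 × sin(246.50°) = -0.39230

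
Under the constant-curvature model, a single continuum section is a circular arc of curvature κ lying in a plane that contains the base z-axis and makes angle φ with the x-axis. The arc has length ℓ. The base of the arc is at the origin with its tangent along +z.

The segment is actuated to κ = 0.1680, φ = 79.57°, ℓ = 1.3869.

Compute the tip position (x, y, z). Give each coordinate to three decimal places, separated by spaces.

θ = κ·ℓ = 0.1680 × 1.3869 = 0.23300 rad
ρ = (1 − cos θ)/κ = (1 − 0.97298)/0.1680 = 0.16084
z = sin θ / κ = 0.23090/0.1680 = 1.37439
x = ρ cos φ = 0.16084 × cos(79.57°) = 0.02912
y = ρ sin φ = 0.16084 × sin(79.57°) = 0.15819

0.029 0.158 1.374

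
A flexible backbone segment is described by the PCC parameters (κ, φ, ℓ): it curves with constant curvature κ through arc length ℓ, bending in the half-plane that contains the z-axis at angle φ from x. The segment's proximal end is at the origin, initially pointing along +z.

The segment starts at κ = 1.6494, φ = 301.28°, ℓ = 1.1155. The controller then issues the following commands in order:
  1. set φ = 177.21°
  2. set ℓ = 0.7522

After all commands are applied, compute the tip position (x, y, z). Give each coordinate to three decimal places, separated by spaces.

initial: κ=1.6494, φ=301.28°, ℓ=1.1155
cmd 1: set φ=177.21° → (κ,φ,ℓ)=(1.6494,177.21°,1.1155) → tip=(-0.7666,0.0374,0.5845)
cmd 2: set ℓ=0.7522 → (κ,φ,ℓ)=(1.6494,177.21°,0.7522) → tip=(-0.4093,0.0199,0.5735)

-0.409 0.020 0.574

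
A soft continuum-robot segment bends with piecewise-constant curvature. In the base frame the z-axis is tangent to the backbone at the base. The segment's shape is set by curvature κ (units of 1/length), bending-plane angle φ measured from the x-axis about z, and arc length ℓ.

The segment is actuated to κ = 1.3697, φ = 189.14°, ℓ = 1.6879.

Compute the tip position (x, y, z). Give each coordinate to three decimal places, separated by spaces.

-1.207 -0.194 0.539

θ = κ·ℓ = 1.3697 × 1.6879 = 2.31192 rad
ρ = (1 − cos θ)/κ = (1 − -0.67511)/1.3697 = 1.22298
z = sin θ / κ = 0.73771/1.3697 = 0.53859
x = ρ cos φ = 1.22298 × cos(189.14°) = -1.20745
y = ρ sin φ = 1.22298 × sin(189.14°) = -0.19427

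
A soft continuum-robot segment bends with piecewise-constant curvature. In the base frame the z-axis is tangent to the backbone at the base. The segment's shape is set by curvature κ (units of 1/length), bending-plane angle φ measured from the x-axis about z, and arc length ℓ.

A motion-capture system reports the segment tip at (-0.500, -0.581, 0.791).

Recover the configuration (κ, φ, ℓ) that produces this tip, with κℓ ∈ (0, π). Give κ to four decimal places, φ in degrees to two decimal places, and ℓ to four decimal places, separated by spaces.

1.2636 229.29 1.2182

ρ = √(x²+y²) = √(-0.500² + -0.581²) = 0.76653
φ = atan2(y, x) mod 360° = atan2(-0.581, -0.500) = 229.2852°
|p|² = ρ² + z² = 0.76653² + 0.791² = 1.21324
κ = 2ρ / |p|² = 2×0.76653 / 1.21324 = 1.26360
θ = 2·atan2(ρ, z) = 2·atan2(0.76653, 0.791) = 1.53937 rad
ℓ = θ/κ = 1.53937/1.26360 = 1.21824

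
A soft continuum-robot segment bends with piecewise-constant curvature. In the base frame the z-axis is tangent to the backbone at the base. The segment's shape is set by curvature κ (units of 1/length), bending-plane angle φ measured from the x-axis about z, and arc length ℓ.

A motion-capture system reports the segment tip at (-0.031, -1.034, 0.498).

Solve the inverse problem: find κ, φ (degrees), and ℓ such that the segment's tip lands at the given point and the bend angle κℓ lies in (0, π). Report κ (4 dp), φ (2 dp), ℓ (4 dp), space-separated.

ρ = √(x²+y²) = √(-0.031² + -1.034²) = 1.03446
φ = atan2(y, x) mod 360° = atan2(-1.034, -0.031) = 268.2827°
|p|² = ρ² + z² = 1.03446² + 0.498² = 1.31812
κ = 2ρ / |p|² = 2×1.03446 / 1.31812 = 1.56960
θ = 2·atan2(ρ, z) = 2·atan2(1.03446, 0.498) = 2.24426 rad
ℓ = θ/κ = 2.24426/1.56960 = 1.42983

1.5696 268.28 1.4298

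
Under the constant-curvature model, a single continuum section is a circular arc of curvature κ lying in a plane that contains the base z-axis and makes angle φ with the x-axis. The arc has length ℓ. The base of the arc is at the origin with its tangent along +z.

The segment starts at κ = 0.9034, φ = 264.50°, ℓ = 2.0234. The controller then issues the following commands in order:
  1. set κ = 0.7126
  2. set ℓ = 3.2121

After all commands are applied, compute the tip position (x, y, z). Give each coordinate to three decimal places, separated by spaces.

initial: κ=0.9034, φ=264.50°, ℓ=2.0234
cmd 1: set κ=0.7126 → (κ,φ,ℓ)=(0.7126,264.50°,2.0234) → tip=(-0.1172,-1.2173,1.3917)
cmd 2: set ℓ=3.2121 → (κ,φ,ℓ)=(0.7126,264.50°,3.2121) → tip=(-0.2230,-2.3160,1.0567)

-0.223 -2.316 1.057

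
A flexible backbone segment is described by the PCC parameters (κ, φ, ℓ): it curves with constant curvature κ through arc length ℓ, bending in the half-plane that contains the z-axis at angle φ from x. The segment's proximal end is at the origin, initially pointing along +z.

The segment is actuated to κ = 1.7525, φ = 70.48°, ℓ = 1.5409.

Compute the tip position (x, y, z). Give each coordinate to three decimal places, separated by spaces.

0.363 1.024 0.244

θ = κ·ℓ = 1.7525 × 1.5409 = 2.70043 rad
ρ = (1 − cos θ)/κ = (1 − -0.90425)/1.7525 = 1.08659
z = sin θ / κ = 0.42699/1.7525 = 0.24365
x = ρ cos φ = 1.08659 × cos(70.48°) = 0.36307
y = ρ sin φ = 1.08659 × sin(70.48°) = 1.02414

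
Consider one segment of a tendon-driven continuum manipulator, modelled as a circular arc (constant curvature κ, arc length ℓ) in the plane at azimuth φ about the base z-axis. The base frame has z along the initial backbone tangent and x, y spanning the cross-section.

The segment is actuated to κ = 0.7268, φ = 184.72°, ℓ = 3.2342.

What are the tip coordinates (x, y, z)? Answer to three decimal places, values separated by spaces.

θ = κ·ℓ = 0.7268 × 3.2342 = 2.35062 rad
ρ = (1 − cos θ)/κ = (1 − -0.70315)/0.7268 = 2.34336
z = sin θ / κ = 0.71104/0.7268 = 0.97832
x = ρ cos φ = 2.34336 × cos(184.72°) = -2.33541
y = ρ sin φ = 2.34336 × sin(184.72°) = -0.19283

-2.335 -0.193 0.978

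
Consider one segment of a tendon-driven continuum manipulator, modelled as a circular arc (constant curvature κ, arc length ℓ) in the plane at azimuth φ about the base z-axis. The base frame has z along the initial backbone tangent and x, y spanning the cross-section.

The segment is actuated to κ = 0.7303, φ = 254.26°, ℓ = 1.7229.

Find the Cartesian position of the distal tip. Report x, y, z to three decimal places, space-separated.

θ = κ·ℓ = 0.7303 × 1.7229 = 1.25823 rad
ρ = (1 − cos θ)/κ = (1 − 0.30750)/0.7303 = 0.94824
z = sin θ / κ = 0.95155/0.7303 = 1.30296
x = ρ cos φ = 0.94824 × cos(254.26°) = -0.25723
y = ρ sin φ = 0.94824 × sin(254.26°) = -0.91269

-0.257 -0.913 1.303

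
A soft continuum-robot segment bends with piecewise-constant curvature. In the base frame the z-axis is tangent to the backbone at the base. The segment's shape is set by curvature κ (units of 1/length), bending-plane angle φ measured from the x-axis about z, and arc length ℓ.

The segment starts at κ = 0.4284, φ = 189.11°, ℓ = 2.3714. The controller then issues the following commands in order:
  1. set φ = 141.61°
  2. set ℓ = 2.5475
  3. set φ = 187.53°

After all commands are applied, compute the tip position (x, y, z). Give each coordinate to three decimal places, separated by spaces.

-1.247 -0.165 2.071

initial: κ=0.4284, φ=189.11°, ℓ=2.3714
cmd 1: set φ=141.61° → (κ,φ,ℓ)=(0.4284,141.61°,2.3714) → tip=(-0.8657,0.6859,1.9840)
cmd 2: set ℓ=2.5475 → (κ,φ,ℓ)=(0.4284,141.61°,2.5475) → tip=(-0.9856,0.7809,2.0711)
cmd 3: set φ=187.53° → (κ,φ,ℓ)=(0.4284,187.53°,2.5475) → tip=(-1.2467,-0.1648,2.0711)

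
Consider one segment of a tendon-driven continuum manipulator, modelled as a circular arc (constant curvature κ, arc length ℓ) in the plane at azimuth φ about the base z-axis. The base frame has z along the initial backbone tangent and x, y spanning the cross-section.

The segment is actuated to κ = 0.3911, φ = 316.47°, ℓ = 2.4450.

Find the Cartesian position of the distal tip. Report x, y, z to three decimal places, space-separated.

0.785 -0.746 2.089

θ = κ·ℓ = 0.3911 × 2.4450 = 0.95624 rad
ρ = (1 − cos θ)/κ = (1 − 0.57660)/0.3911 = 1.08260
z = sin θ / κ = 0.81703/0.3911 = 2.08905
x = ρ cos φ = 1.08260 × cos(316.47°) = 0.78490
y = ρ sin φ = 1.08260 × sin(316.47°) = -0.74562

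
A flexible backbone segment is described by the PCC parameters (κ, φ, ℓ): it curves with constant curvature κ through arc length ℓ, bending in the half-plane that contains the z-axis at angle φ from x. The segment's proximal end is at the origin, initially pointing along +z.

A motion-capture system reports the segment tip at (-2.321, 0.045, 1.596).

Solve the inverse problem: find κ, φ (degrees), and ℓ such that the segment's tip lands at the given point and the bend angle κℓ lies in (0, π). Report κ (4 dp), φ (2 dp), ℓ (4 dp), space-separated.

ρ = √(x²+y²) = √(-2.321² + 0.045²) = 2.32144
φ = atan2(y, x) mod 360° = atan2(0.045, -2.321) = 178.8893°
|p|² = ρ² + z² = 2.32144² + 1.596² = 7.93628
κ = 2ρ / |p|² = 2×2.32144 / 7.93628 = 0.58502
θ = 2·atan2(ρ, z) = 2·atan2(2.32144, 1.596) = 1.93701 rad
ℓ = θ/κ = 1.93701/0.58502 = 3.31102

0.5850 178.89 3.3110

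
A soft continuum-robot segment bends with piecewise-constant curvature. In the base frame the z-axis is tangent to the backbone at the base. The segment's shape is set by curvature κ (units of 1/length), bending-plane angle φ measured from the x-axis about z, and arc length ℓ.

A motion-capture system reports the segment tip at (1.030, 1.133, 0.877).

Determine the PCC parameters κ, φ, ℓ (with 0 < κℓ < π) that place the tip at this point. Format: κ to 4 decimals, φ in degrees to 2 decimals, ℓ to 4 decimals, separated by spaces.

ρ = √(x²+y²) = √(1.030² + 1.133²) = 1.53121
φ = atan2(y, x) mod 360° = atan2(1.133, 1.030) = 47.7263°
|p|² = ρ² + z² = 1.53121² + 0.877² = 3.11372
κ = 2ρ / |p|² = 2×1.53121 / 3.11372 = 0.98352
θ = 2·atan2(ρ, z) = 2·atan2(1.53121, 0.877) = 2.10131 rad
ℓ = θ/κ = 2.10131/0.98352 = 2.13651

0.9835 47.73 2.1365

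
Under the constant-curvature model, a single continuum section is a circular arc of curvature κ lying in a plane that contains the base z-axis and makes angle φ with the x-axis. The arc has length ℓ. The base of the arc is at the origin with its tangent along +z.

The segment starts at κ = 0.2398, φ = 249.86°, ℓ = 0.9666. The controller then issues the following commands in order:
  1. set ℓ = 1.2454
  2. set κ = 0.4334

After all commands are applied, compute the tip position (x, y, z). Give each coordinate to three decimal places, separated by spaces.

initial: κ=0.2398, φ=249.86°, ℓ=0.9666
cmd 1: set ℓ=1.2454 → (κ,φ,ℓ)=(0.2398,249.86°,1.2454) → tip=(-0.0636,-0.1733,1.2270)
cmd 2: set κ=0.4334 → (κ,φ,ℓ)=(0.4334,249.86°,1.2454) → tip=(-0.1129,-0.3080,1.1858)

-0.113 -0.308 1.186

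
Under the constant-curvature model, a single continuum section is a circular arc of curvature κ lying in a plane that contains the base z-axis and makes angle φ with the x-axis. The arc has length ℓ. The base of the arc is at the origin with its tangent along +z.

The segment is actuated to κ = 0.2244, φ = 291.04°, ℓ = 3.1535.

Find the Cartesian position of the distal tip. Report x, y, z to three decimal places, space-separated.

0.384 -0.999 2.897

θ = κ·ℓ = 0.2244 × 3.1535 = 0.70765 rad
ρ = (1 − cos θ)/κ = (1 − 0.75989)/0.2244 = 1.06999
z = sin θ / κ = 0.65005/0.2244 = 2.89682
x = ρ cos φ = 1.06999 × cos(291.04°) = 0.38415
y = ρ sin φ = 1.06999 × sin(291.04°) = -0.99865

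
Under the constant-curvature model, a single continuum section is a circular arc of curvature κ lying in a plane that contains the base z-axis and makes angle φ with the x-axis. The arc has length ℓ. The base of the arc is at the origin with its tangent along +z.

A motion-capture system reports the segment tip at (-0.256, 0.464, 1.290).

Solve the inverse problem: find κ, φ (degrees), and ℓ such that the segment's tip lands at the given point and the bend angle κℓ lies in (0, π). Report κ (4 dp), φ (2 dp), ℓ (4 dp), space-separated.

0.5449 118.89 1.4306

ρ = √(x²+y²) = √(-0.256² + 0.464²) = 0.52994
φ = atan2(y, x) mod 360° = atan2(0.464, -0.256) = 118.8866°
|p|² = ρ² + z² = 0.52994² + 1.290² = 1.94493
κ = 2ρ / |p|² = 2×0.52994 / 1.94493 = 0.54494
θ = 2·atan2(ρ, z) = 2·atan2(0.52994, 1.290) = 0.77957 rad
ℓ = θ/κ = 0.77957/0.54494 = 1.43056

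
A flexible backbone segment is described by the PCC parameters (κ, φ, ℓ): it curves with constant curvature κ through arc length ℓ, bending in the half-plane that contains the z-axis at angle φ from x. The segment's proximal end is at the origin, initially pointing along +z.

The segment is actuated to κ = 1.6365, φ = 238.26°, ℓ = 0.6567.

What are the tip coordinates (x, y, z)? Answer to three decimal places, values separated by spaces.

θ = κ·ℓ = 1.6365 × 0.6567 = 1.07469 rad
ρ = (1 − cos θ)/κ = (1 − 0.47601)/1.6365 = 0.32019
z = sin θ / κ = 0.87944/1.6365 = 0.53739
x = ρ cos φ = 0.32019 × cos(238.26°) = -0.16844
y = ρ sin φ = 0.32019 × sin(238.26°) = -0.27231

-0.168 -0.272 0.537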